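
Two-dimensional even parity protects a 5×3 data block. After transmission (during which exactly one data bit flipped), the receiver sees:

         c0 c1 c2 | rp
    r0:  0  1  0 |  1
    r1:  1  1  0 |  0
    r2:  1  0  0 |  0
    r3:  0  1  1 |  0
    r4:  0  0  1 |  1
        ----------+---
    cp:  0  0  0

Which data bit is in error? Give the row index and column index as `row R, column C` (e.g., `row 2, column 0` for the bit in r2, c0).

Recompute each row's even parity and compare to rp:
  r0: data parity 1, sent rp 1 → ok
  r1: data parity 0, sent rp 0 → ok
  r2: data parity 1, sent rp 0 → mismatch
  r3: data parity 0, sent rp 0 → ok
  r4: data parity 1, sent rp 1 → ok
Recompute each column's even parity and compare to cp:
  c0: data parity 0, sent cp 0 → ok
  c1: data parity 1, sent cp 0 → mismatch
  c2: data parity 0, sent cp 0 → ok
Exactly one row (r2) and one column (c1) fail → the flipped bit is at their intersection.

row 2, column 1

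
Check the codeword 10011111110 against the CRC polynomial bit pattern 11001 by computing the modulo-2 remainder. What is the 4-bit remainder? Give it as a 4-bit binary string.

Modulo-2 division of 10011111110 by 11001:
  pos 0: 10011 XOR 11001 = 01010
  pos 1: 10101 XOR 11001 = 01100
  pos 2: 11001 XOR 11001 = 00000
Remainder = 1110 (nonzero — an error is detected).

1110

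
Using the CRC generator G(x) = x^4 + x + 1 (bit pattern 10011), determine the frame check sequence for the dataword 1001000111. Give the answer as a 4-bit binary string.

0011

Append 4 zeros: 10010001110000. Divide by 10011 (XOR where the leading bit is 1):
  pos 0: 10010 XOR 10011 = 00001
  pos 4: 10011 XOR 10011 = 00000
  pos 9: 10000 XOR 10011 = 00011
Remainder (last 4 bits) = 0011. This is the CRC / FCS.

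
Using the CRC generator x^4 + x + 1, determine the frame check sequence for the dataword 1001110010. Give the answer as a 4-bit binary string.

Append 4 zeros: 10011100100000. Divide by 10011 (XOR where the leading bit is 1):
  pos 0: 10011 XOR 10011 = 00000
  pos 5: 10010 XOR 10011 = 00001
  pos 9: 10000 XOR 10011 = 00011
Remainder (last 4 bits) = 0011. This is the CRC / FCS.

0011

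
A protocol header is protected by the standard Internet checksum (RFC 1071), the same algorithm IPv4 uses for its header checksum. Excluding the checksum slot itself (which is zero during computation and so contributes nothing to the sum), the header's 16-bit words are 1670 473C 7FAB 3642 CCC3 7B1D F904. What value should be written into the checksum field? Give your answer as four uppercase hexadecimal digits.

One's-complement addition (fold any carry out of bit 15 back into bit 0):
  0x1670 + 0x473C = 0x05DAC
  0x5DAC + 0x7FAB = 0x0DD57
  0xDD57 + 0x3642 = 0x11399 → wrap carry → 0x139A
  0x139A + 0xCCC3 = 0x0E05D
  0xE05D + 0x7B1D = 0x15B7A → wrap carry → 0x5B7B
  0x5B7B + 0xF904 = 0x1547F → wrap carry → 0x5480
One's-complement sum = 0x5480.
Checksum = ~0x5480 & 0xFFFF = 0xAB7F.

AB7F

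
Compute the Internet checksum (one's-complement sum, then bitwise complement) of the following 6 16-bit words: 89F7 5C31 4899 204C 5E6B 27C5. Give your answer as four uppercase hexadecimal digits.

One's-complement addition (fold any carry out of bit 15 back into bit 0):
  0x89F7 + 0x5C31 = 0x0E628
  0xE628 + 0x4899 = 0x12EC1 → wrap carry → 0x2EC2
  0x2EC2 + 0x204C = 0x04F0E
  0x4F0E + 0x5E6B = 0x0AD79
  0xAD79 + 0x27C5 = 0x0D53E
One's-complement sum = 0xD53E.
Checksum = ~0xD53E & 0xFFFF = 0x2AC1.

2AC1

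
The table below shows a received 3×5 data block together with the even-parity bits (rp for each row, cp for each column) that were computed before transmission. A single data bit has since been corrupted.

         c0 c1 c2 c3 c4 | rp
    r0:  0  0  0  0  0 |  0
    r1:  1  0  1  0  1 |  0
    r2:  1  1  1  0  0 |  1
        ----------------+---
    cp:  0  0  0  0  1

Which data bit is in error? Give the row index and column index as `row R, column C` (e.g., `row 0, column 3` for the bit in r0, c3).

Recompute each row's even parity and compare to rp:
  r0: data parity 0, sent rp 0 → ok
  r1: data parity 1, sent rp 0 → mismatch
  r2: data parity 1, sent rp 1 → ok
Recompute each column's even parity and compare to cp:
  c0: data parity 0, sent cp 0 → ok
  c1: data parity 1, sent cp 0 → mismatch
  c2: data parity 0, sent cp 0 → ok
  c3: data parity 0, sent cp 0 → ok
  c4: data parity 1, sent cp 1 → ok
Exactly one row (r1) and one column (c1) fail → the flipped bit is at their intersection.

row 1, column 1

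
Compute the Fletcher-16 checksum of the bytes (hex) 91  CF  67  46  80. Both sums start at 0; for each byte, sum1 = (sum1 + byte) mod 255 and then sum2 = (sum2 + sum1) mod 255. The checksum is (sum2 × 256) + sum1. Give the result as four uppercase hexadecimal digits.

5A8F

Running sums (mod 255):
  after byte 0 (91): sum1=145, sum2=145
  after byte 1 (CF): sum1=97, sum2=242
  after byte 2 (67): sum1=200, sum2=187
  after byte 3 (46): sum1=15, sum2=202
  after byte 4 (80): sum1=143, sum2=90
Checksum = sum2·256 + sum1 = 90·256 + 143 = 23183 = 0x5A8F.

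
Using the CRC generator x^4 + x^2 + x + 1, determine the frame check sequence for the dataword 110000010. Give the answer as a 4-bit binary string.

0111

Append 4 zeros: 1100000100000. Divide by 10111 (XOR where the leading bit is 1):
  pos 0: 11000 XOR 10111 = 01111
  pos 1: 11110 XOR 10111 = 01001
  pos 2: 10010 XOR 10111 = 00101
  pos 4: 10110 XOR 10111 = 00001
  pos 8: 10000 XOR 10111 = 00111
Remainder (last 4 bits) = 0111. This is the CRC / FCS.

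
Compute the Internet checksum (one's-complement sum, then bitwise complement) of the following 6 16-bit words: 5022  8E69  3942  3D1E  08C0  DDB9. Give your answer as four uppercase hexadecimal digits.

One's-complement addition (fold any carry out of bit 15 back into bit 0):
  0x5022 + 0x8E69 = 0x0DE8B
  0xDE8B + 0x3942 = 0x117CD → wrap carry → 0x17CE
  0x17CE + 0x3D1E = 0x054EC
  0x54EC + 0x08C0 = 0x05DAC
  0x5DAC + 0xDDB9 = 0x13B65 → wrap carry → 0x3B66
One's-complement sum = 0x3B66.
Checksum = ~0x3B66 & 0xFFFF = 0xC499.

C499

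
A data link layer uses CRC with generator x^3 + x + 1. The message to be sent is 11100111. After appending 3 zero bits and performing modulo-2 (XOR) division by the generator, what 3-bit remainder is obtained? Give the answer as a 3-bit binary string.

111

Append 3 zeros: 11100111000. Divide by 1011 (XOR where the leading bit is 1):
  pos 0: 1110 XOR 1011 = 0101
  pos 1: 1010 XOR 1011 = 0001
  pos 4: 1111 XOR 1011 = 0100
  pos 5: 1000 XOR 1011 = 0011
  pos 7: 1100 XOR 1011 = 0111
Remainder (last 3 bits) = 111. This is the CRC / FCS.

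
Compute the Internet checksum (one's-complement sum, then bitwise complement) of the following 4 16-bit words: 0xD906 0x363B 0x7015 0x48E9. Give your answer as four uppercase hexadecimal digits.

One's-complement addition (fold any carry out of bit 15 back into bit 0):
  0xD906 + 0x363B = 0x10F41 → wrap carry → 0x0F42
  0x0F42 + 0x7015 = 0x07F57
  0x7F57 + 0x48E9 = 0x0C840
One's-complement sum = 0xC840.
Checksum = ~0xC840 & 0xFFFF = 0x37BF.

37BF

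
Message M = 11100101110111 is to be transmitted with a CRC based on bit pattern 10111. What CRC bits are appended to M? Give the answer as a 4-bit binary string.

Append 4 zeros: 111001011101110000. Divide by 10111 (XOR where the leading bit is 1):
  pos 0: 11100 XOR 10111 = 01011
  pos 1: 10111 XOR 10111 = 00000
  pos 7: 11101 XOR 10111 = 01010
  pos 8: 10101 XOR 10111 = 00010
  pos 11: 10100 XOR 10111 = 00011
Remainder (last 4 bits) = 1100. This is the CRC / FCS.

1100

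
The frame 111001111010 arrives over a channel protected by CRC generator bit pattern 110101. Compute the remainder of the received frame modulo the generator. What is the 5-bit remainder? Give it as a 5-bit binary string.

00000

Modulo-2 division of 111001111010 by 110101:
  pos 0: 111001 XOR 110101 = 001100
  pos 2: 110011 XOR 110101 = 000110
  pos 5: 110101 XOR 110101 = 000000
Remainder = 00000 (zero — the frame passes the CRC check).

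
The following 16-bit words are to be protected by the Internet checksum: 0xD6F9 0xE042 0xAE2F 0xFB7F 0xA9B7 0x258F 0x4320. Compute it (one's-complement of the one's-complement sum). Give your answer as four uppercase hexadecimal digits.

8CAC

One's-complement addition (fold any carry out of bit 15 back into bit 0):
  0xD6F9 + 0xE042 = 0x1B73B → wrap carry → 0xB73C
  0xB73C + 0xAE2F = 0x1656B → wrap carry → 0x656C
  0x656C + 0xFB7F = 0x160EB → wrap carry → 0x60EC
  0x60EC + 0xA9B7 = 0x10AA3 → wrap carry → 0x0AA4
  0x0AA4 + 0x258F = 0x03033
  0x3033 + 0x4320 = 0x07353
One's-complement sum = 0x7353.
Checksum = ~0x7353 & 0xFFFF = 0x8CAC.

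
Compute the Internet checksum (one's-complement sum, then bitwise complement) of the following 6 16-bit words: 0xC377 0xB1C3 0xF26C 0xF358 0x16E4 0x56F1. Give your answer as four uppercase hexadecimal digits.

3729

One's-complement addition (fold any carry out of bit 15 back into bit 0):
  0xC377 + 0xB1C3 = 0x1753A → wrap carry → 0x753B
  0x753B + 0xF26C = 0x167A7 → wrap carry → 0x67A8
  0x67A8 + 0xF358 = 0x15B00 → wrap carry → 0x5B01
  0x5B01 + 0x16E4 = 0x071E5
  0x71E5 + 0x56F1 = 0x0C8D6
One's-complement sum = 0xC8D6.
Checksum = ~0xC8D6 & 0xFFFF = 0x3729.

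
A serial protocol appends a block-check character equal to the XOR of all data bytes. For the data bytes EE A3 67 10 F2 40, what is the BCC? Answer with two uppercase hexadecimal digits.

88

XOR the bytes together:
  start with 0xEE
  0xEE ⊕ 0xA3 = 0x4D
  0x4D ⊕ 0x67 = 0x2A
  0x2A ⊕ 0x10 = 0x3A
  0x3A ⊕ 0xF2 = 0xC8
  0xC8 ⊕ 0x40 = 0x88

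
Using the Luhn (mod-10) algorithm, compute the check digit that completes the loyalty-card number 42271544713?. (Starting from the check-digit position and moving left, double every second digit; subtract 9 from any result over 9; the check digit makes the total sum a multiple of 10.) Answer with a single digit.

8

Partial digits right→left: 3 1 7 4 4 5 1 7 2 2 4
Double every second digit counting from the check-digit position (so the 1st, 3rd, 5th, ... of the partial from the right).
  doubled (with −9 where >9): 6 5 8 2 4 8 → sum 33
  kept as-is: 1 4 5 7 2 → sum 19
Total = 33 + 19 = 52.
Check digit = (10 − (52 mod 10)) mod 10 = 8.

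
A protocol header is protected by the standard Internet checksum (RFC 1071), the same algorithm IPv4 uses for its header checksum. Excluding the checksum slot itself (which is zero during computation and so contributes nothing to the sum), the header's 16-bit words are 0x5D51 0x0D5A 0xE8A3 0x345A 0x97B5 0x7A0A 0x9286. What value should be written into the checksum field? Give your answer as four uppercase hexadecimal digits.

One's-complement addition (fold any carry out of bit 15 back into bit 0):
  0x5D51 + 0x0D5A = 0x06AAB
  0x6AAB + 0xE8A3 = 0x1534E → wrap carry → 0x534F
  0x534F + 0x345A = 0x087A9
  0x87A9 + 0x97B5 = 0x11F5E → wrap carry → 0x1F5F
  0x1F5F + 0x7A0A = 0x09969
  0x9969 + 0x9286 = 0x12BEF → wrap carry → 0x2BF0
One's-complement sum = 0x2BF0.
Checksum = ~0x2BF0 & 0xFFFF = 0xD40F.

D40F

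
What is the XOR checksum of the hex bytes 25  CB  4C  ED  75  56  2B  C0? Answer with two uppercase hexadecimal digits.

XOR the bytes together:
  start with 0x25
  0x25 ⊕ 0xCB = 0xEE
  0xEE ⊕ 0x4C = 0xA2
  0xA2 ⊕ 0xED = 0x4F
  0x4F ⊕ 0x75 = 0x3A
  0x3A ⊕ 0x56 = 0x6C
  0x6C ⊕ 0x2B = 0x47
  0x47 ⊕ 0xC0 = 0x87

87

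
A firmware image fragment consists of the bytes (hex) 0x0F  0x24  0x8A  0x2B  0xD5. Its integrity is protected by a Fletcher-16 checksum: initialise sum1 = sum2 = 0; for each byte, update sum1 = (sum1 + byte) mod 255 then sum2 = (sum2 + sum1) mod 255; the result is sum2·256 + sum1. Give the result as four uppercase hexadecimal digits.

Running sums (mod 255):
  after byte 0 (0x0F): sum1=15, sum2=15
  after byte 1 (0x24): sum1=51, sum2=66
  after byte 2 (0x8A): sum1=189, sum2=0
  after byte 3 (0x2B): sum1=232, sum2=232
  after byte 4 (0xD5): sum1=190, sum2=167
Checksum = sum2·256 + sum1 = 167·256 + 190 = 42942 = 0xA7BE.

A7BE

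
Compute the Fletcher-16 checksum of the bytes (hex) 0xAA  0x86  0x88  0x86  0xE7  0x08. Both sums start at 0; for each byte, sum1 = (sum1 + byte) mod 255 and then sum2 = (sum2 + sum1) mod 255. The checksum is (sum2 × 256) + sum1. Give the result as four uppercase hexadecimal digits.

Running sums (mod 255):
  after byte 0 (0xAA): sum1=170, sum2=170
  after byte 1 (0x86): sum1=49, sum2=219
  after byte 2 (0x88): sum1=185, sum2=149
  after byte 3 (0x86): sum1=64, sum2=213
  after byte 4 (0xE7): sum1=40, sum2=253
  after byte 5 (0x08): sum1=48, sum2=46
Checksum = sum2·256 + sum1 = 46·256 + 48 = 11824 = 0x2E30.

2E30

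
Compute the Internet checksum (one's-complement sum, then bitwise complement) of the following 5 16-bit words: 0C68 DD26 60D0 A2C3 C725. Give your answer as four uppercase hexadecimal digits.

4BB7

One's-complement addition (fold any carry out of bit 15 back into bit 0):
  0x0C68 + 0xDD26 = 0x0E98E
  0xE98E + 0x60D0 = 0x14A5E → wrap carry → 0x4A5F
  0x4A5F + 0xA2C3 = 0x0ED22
  0xED22 + 0xC725 = 0x1B447 → wrap carry → 0xB448
One's-complement sum = 0xB448.
Checksum = ~0xB448 & 0xFFFF = 0x4BB7.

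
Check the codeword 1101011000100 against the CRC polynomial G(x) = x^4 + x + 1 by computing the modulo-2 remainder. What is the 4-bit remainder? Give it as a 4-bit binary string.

1000

Modulo-2 division of 1101011000100 by 10011:
  pos 0: 11010 XOR 10011 = 01001
  pos 1: 10011 XOR 10011 = 00000
  pos 6: 10001 XOR 10011 = 00010
Remainder = 1000 (nonzero — an error is detected).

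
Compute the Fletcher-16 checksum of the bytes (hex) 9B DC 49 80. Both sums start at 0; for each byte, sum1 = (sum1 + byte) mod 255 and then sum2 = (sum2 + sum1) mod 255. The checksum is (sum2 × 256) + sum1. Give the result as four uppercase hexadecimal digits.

Running sums (mod 255):
  after byte 0 (9B): sum1=155, sum2=155
  after byte 1 (DC): sum1=120, sum2=20
  after byte 2 (49): sum1=193, sum2=213
  after byte 3 (80): sum1=66, sum2=24
Checksum = sum2·256 + sum1 = 24·256 + 66 = 6210 = 0x1842.

1842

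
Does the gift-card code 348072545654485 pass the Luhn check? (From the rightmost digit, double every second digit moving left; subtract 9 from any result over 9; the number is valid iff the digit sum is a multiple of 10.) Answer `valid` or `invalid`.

valid

From the right, keep odd positions and double even positions (subtract 9 from any doubled value over 9):
  doubled (positions 2,4,...): 7 8 3 8 4 0 8 → sum 38
  kept (positions 1,3,...): 5 4 5 5 5 7 8 3 → sum 42
Total = 80.
80 mod 10 = 0, so the number is valid.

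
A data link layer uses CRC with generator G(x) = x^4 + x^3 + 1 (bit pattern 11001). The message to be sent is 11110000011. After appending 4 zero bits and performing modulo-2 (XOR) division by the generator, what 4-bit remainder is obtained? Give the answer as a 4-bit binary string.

0110

Append 4 zeros: 111100000110000. Divide by 11001 (XOR where the leading bit is 1):
  pos 0: 11110 XOR 11001 = 00111
  pos 2: 11100 XOR 11001 = 00101
  pos 4: 10100 XOR 11001 = 01101
  pos 5: 11011 XOR 11001 = 00010
  pos 8: 10100 XOR 11001 = 01101
  pos 9: 11010 XOR 11001 = 00011
Remainder (last 4 bits) = 0110. This is the CRC / FCS.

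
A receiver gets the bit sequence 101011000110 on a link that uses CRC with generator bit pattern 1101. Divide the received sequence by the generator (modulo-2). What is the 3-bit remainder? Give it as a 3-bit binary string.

010

Modulo-2 division of 101011000110 by 1101:
  pos 0: 1010 XOR 1101 = 0111
  pos 1: 1111 XOR 1101 = 0010
  pos 3: 1010 XOR 1101 = 0111
  pos 4: 1110 XOR 1101 = 0011
  pos 6: 1101 XOR 1101 = 0000
Remainder = 010 (nonzero — an error is detected).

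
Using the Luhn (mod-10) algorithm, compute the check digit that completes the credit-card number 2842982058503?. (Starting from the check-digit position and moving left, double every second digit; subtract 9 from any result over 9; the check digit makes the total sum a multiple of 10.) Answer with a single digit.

1

Partial digits right→left: 3 0 5 8 5 0 2 8 9 2 4 8 2
Double every second digit counting from the check-digit position (so the 1st, 3rd, 5th, ... of the partial from the right).
  doubled (with −9 where >9): 6 1 1 4 9 8 4 → sum 33
  kept as-is: 0 8 0 8 2 8 → sum 26
Total = 33 + 26 = 59.
Check digit = (10 − (59 mod 10)) mod 10 = 1.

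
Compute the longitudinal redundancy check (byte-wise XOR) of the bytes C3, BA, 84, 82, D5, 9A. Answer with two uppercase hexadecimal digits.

30

XOR the bytes together:
  start with 0xC3
  0xC3 ⊕ 0xBA = 0x79
  0x79 ⊕ 0x84 = 0xFD
  0xFD ⊕ 0x82 = 0x7F
  0x7F ⊕ 0xD5 = 0xAA
  0xAA ⊕ 0x9A = 0x30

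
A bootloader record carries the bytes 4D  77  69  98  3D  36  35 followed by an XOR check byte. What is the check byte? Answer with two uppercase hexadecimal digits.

XOR the bytes together:
  start with 0x4D
  0x4D ⊕ 0x77 = 0x3A
  0x3A ⊕ 0x69 = 0x53
  0x53 ⊕ 0x98 = 0xCB
  0xCB ⊕ 0x3D = 0xF6
  0xF6 ⊕ 0x36 = 0xC0
  0xC0 ⊕ 0x35 = 0xF5

F5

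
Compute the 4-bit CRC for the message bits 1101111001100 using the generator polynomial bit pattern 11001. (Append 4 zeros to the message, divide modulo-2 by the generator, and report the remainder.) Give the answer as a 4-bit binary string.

Append 4 zeros: 11011110011000000. Divide by 11001 (XOR where the leading bit is 1):
  pos 0: 11011 XOR 11001 = 00010
  pos 3: 10110 XOR 11001 = 01111
  pos 4: 11110 XOR 11001 = 00111
  pos 6: 11111 XOR 11001 = 00110
  pos 8: 11000 XOR 11001 = 00001
  pos 12: 10000 XOR 11001 = 01001
Remainder (last 4 bits) = 1001. This is the CRC / FCS.

1001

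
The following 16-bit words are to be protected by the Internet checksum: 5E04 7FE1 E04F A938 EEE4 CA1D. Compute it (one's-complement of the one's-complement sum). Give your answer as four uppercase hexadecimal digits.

DF8E

One's-complement addition (fold any carry out of bit 15 back into bit 0):
  0x5E04 + 0x7FE1 = 0x0DDE5
  0xDDE5 + 0xE04F = 0x1BE34 → wrap carry → 0xBE35
  0xBE35 + 0xA938 = 0x1676D → wrap carry → 0x676E
  0x676E + 0xEEE4 = 0x15652 → wrap carry → 0x5653
  0x5653 + 0xCA1D = 0x12070 → wrap carry → 0x2071
One's-complement sum = 0x2071.
Checksum = ~0x2071 & 0xFFFF = 0xDF8E.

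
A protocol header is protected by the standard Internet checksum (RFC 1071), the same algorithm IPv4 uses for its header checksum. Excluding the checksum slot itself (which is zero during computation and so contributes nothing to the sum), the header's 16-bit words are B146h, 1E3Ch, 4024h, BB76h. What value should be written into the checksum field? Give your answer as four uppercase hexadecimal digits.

One's-complement addition (fold any carry out of bit 15 back into bit 0):
  0xB146 + 0x1E3C = 0x0CF82
  0xCF82 + 0x4024 = 0x10FA6 → wrap carry → 0x0FA7
  0x0FA7 + 0xBB76 = 0x0CB1D
One's-complement sum = 0xCB1D.
Checksum = ~0xCB1D & 0xFFFF = 0x34E2.

34E2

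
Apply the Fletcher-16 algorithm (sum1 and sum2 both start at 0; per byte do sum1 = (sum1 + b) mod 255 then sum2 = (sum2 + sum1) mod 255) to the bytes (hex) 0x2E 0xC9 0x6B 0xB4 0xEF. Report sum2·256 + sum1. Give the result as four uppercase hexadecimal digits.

Running sums (mod 255):
  after byte 0 (0x2E): sum1=46, sum2=46
  after byte 1 (0xC9): sum1=247, sum2=38
  after byte 2 (0x6B): sum1=99, sum2=137
  after byte 3 (0xB4): sum1=24, sum2=161
  after byte 4 (0xEF): sum1=8, sum2=169
Checksum = sum2·256 + sum1 = 169·256 + 8 = 43272 = 0xA908.

A908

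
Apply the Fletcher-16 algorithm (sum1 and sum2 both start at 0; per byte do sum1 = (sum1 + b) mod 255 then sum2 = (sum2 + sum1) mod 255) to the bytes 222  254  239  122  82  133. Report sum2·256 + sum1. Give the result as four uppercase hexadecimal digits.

Running sums (mod 255):
  after byte 0 (222): sum1=222, sum2=222
  after byte 1 (254): sum1=221, sum2=188
  after byte 2 (239): sum1=205, sum2=138
  after byte 3 (122): sum1=72, sum2=210
  after byte 4 (82): sum1=154, sum2=109
  after byte 5 (133): sum1=32, sum2=141
Checksum = sum2·256 + sum1 = 141·256 + 32 = 36128 = 0x8D20.

8D20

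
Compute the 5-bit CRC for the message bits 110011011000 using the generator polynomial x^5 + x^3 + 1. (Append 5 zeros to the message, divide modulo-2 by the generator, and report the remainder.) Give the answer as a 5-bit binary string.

11100

Append 5 zeros: 11001101100000000. Divide by 101001 (XOR where the leading bit is 1):
  pos 0: 110011 XOR 101001 = 011010
  pos 1: 110100 XOR 101001 = 011101
  pos 2: 111011 XOR 101001 = 010010
  pos 3: 100101 XOR 101001 = 001100
  pos 5: 110000 XOR 101001 = 011001
  pos 6: 110010 XOR 101001 = 011011
  pos 7: 110110 XOR 101001 = 011111
  pos 8: 111110 XOR 101001 = 010111
  pos 9: 101110 XOR 101001 = 000111
Remainder (last 5 bits) = 11100. This is the CRC / FCS.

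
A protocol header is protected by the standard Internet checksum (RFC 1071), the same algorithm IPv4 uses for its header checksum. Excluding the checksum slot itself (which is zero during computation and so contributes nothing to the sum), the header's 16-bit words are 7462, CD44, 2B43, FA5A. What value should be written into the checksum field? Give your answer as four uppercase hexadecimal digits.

One's-complement addition (fold any carry out of bit 15 back into bit 0):
  0x7462 + 0xCD44 = 0x141A6 → wrap carry → 0x41A7
  0x41A7 + 0x2B43 = 0x06CEA
  0x6CEA + 0xFA5A = 0x16744 → wrap carry → 0x6745
One's-complement sum = 0x6745.
Checksum = ~0x6745 & 0xFFFF = 0x98BA.

98BA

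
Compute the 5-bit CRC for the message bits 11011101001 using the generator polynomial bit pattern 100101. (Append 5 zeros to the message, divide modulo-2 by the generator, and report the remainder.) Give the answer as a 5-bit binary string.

Append 5 zeros: 1101110100100000. Divide by 100101 (XOR where the leading bit is 1):
  pos 0: 110111 XOR 100101 = 010010
  pos 1: 100100 XOR 100101 = 000001
  pos 6: 110010 XOR 100101 = 010111
  pos 7: 101110 XOR 100101 = 001011
  pos 9: 101100 XOR 100101 = 001001
Remainder (last 5 bits) = 10010. This is the CRC / FCS.

10010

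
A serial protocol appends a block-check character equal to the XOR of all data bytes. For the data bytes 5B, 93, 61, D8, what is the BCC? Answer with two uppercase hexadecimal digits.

71

XOR the bytes together:
  start with 0x5B
  0x5B ⊕ 0x93 = 0xC8
  0xC8 ⊕ 0x61 = 0xA9
  0xA9 ⊕ 0xD8 = 0x71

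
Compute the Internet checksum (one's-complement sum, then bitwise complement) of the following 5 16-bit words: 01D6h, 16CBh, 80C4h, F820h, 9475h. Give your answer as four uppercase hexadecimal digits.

DA03

One's-complement addition (fold any carry out of bit 15 back into bit 0):
  0x01D6 + 0x16CB = 0x018A1
  0x18A1 + 0x80C4 = 0x09965
  0x9965 + 0xF820 = 0x19185 → wrap carry → 0x9186
  0x9186 + 0x9475 = 0x125FB → wrap carry → 0x25FC
One's-complement sum = 0x25FC.
Checksum = ~0x25FC & 0xFFFF = 0xDA03.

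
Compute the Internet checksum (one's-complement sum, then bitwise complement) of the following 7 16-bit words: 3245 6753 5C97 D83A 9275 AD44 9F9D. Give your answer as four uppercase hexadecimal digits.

523D

One's-complement addition (fold any carry out of bit 15 back into bit 0):
  0x3245 + 0x6753 = 0x09998
  0x9998 + 0x5C97 = 0x0F62F
  0xF62F + 0xD83A = 0x1CE69 → wrap carry → 0xCE6A
  0xCE6A + 0x9275 = 0x160DF → wrap carry → 0x60E0
  0x60E0 + 0xAD44 = 0x10E24 → wrap carry → 0x0E25
  0x0E25 + 0x9F9D = 0x0ADC2
One's-complement sum = 0xADC2.
Checksum = ~0xADC2 & 0xFFFF = 0x523D.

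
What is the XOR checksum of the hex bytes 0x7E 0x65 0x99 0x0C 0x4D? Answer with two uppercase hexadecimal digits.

XOR the bytes together:
  start with 0x7E
  0x7E ⊕ 0x65 = 0x1B
  0x1B ⊕ 0x99 = 0x82
  0x82 ⊕ 0x0C = 0x8E
  0x8E ⊕ 0x4D = 0xC3

C3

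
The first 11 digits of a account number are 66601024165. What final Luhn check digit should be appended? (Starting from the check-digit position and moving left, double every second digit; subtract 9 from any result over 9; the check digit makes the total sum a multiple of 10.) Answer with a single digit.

Partial digits right→left: 5 6 1 4 2 0 1 0 6 6 6
Double every second digit counting from the check-digit position (so the 1st, 3rd, 5th, ... of the partial from the right).
  doubled (with −9 where >9): 1 2 4 2 3 3 → sum 15
  kept as-is: 6 4 0 0 6 → sum 16
Total = 15 + 16 = 31.
Check digit = (10 − (31 mod 10)) mod 10 = 9.

9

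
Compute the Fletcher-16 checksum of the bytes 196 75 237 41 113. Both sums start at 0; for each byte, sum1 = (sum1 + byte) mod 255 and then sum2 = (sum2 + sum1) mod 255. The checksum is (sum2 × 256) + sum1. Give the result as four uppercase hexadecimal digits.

Running sums (mod 255):
  after byte 0 (196): sum1=196, sum2=196
  after byte 1 (75): sum1=16, sum2=212
  after byte 2 (237): sum1=253, sum2=210
  after byte 3 (41): sum1=39, sum2=249
  after byte 4 (113): sum1=152, sum2=146
Checksum = sum2·256 + sum1 = 146·256 + 152 = 37528 = 0x9298.

9298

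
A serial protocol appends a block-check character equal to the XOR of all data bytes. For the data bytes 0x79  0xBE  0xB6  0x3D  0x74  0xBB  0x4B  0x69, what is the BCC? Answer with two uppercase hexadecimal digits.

A1

XOR the bytes together:
  start with 0x79
  0x79 ⊕ 0xBE = 0xC7
  0xC7 ⊕ 0xB6 = 0x71
  0x71 ⊕ 0x3D = 0x4C
  0x4C ⊕ 0x74 = 0x38
  0x38 ⊕ 0xBB = 0x83
  0x83 ⊕ 0x4B = 0xC8
  0xC8 ⊕ 0x69 = 0xA1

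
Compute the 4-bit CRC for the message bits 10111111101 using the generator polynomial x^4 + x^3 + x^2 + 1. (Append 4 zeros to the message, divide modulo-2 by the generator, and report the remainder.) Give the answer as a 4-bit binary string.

0111

Append 4 zeros: 101111111010000. Divide by 11101 (XOR where the leading bit is 1):
  pos 0: 10111 XOR 11101 = 01010
  pos 1: 10101 XOR 11101 = 01000
  pos 2: 10001 XOR 11101 = 01100
  pos 3: 11001 XOR 11101 = 00100
  pos 5: 10010 XOR 11101 = 01111
  pos 6: 11111 XOR 11101 = 00010
  pos 9: 10000 XOR 11101 = 01101
  pos 10: 11010 XOR 11101 = 00111
Remainder (last 4 bits) = 0111. This is the CRC / FCS.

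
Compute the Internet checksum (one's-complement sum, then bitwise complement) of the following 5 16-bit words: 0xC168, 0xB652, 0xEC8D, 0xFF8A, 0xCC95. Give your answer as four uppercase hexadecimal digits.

One's-complement addition (fold any carry out of bit 15 back into bit 0):
  0xC168 + 0xB652 = 0x177BA → wrap carry → 0x77BB
  0x77BB + 0xEC8D = 0x16448 → wrap carry → 0x6449
  0x6449 + 0xFF8A = 0x163D3 → wrap carry → 0x63D4
  0x63D4 + 0xCC95 = 0x13069 → wrap carry → 0x306A
One's-complement sum = 0x306A.
Checksum = ~0x306A & 0xFFFF = 0xCF95.

CF95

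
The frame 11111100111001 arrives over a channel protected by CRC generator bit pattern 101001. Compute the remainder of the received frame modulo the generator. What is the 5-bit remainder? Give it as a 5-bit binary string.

Modulo-2 division of 11111100111001 by 101001:
  pos 0: 111111 XOR 101001 = 010110
  pos 1: 101100 XOR 101001 = 000101
  pos 4: 101011 XOR 101001 = 000010
  pos 8: 101001 XOR 101001 = 000000
Remainder = 00000 (zero — the frame passes the CRC check).

00000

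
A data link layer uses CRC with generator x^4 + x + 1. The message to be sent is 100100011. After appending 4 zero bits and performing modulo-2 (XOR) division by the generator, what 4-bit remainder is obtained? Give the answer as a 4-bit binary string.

Append 4 zeros: 1001000110000. Divide by 10011 (XOR where the leading bit is 1):
  pos 0: 10010 XOR 10011 = 00001
  pos 4: 10011 XOR 10011 = 00000
Remainder (last 4 bits) = 0000. This is the CRC / FCS.

0000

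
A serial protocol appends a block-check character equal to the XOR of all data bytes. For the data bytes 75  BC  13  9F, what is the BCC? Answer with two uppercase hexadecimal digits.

45

XOR the bytes together:
  start with 0x75
  0x75 ⊕ 0xBC = 0xC9
  0xC9 ⊕ 0x13 = 0xDA
  0xDA ⊕ 0x9F = 0x45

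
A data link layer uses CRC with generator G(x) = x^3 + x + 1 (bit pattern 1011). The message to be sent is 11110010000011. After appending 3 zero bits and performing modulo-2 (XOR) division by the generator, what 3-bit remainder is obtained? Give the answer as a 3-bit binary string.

Append 3 zeros: 11110010000011000. Divide by 1011 (XOR where the leading bit is 1):
  pos 0: 1111 XOR 1011 = 0100
  pos 1: 1000 XOR 1011 = 0011
  pos 3: 1101 XOR 1011 = 0110
  pos 4: 1100 XOR 1011 = 0111
  pos 5: 1110 XOR 1011 = 0101
  pos 6: 1010 XOR 1011 = 0001
  pos 9: 1001 XOR 1011 = 0010
  pos 11: 1010 XOR 1011 = 0001
Remainder (last 3 bits) = 100. This is the CRC / FCS.

100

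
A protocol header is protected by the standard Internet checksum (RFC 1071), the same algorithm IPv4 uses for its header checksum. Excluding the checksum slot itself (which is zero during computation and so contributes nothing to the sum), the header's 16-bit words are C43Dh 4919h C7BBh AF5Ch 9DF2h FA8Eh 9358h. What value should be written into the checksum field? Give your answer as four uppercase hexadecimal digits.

One's-complement addition (fold any carry out of bit 15 back into bit 0):
  0xC43D + 0x4919 = 0x10D56 → wrap carry → 0x0D57
  0x0D57 + 0xC7BB = 0x0D512
  0xD512 + 0xAF5C = 0x1846E → wrap carry → 0x846F
  0x846F + 0x9DF2 = 0x12261 → wrap carry → 0x2262
  0x2262 + 0xFA8E = 0x11CF0 → wrap carry → 0x1CF1
  0x1CF1 + 0x9358 = 0x0B049
One's-complement sum = 0xB049.
Checksum = ~0xB049 & 0xFFFF = 0x4FB6.

4FB6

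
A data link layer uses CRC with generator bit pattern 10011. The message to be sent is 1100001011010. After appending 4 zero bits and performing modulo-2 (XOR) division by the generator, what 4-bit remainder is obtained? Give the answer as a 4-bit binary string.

Append 4 zeros: 11000010110100000. Divide by 10011 (XOR where the leading bit is 1):
  pos 0: 11000 XOR 10011 = 01011
  pos 1: 10110 XOR 10011 = 00101
  pos 3: 10110 XOR 10011 = 00101
  pos 5: 10111 XOR 10011 = 00100
  pos 7: 10001 XOR 10011 = 00010
  pos 10: 10000 XOR 10011 = 00011
Remainder (last 4 bits) = 1100. This is the CRC / FCS.

1100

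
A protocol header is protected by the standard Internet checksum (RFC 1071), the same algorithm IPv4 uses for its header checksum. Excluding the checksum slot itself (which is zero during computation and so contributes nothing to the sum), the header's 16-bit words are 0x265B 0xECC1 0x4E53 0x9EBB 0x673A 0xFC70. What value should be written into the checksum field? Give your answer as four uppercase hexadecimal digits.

9C28

One's-complement addition (fold any carry out of bit 15 back into bit 0):
  0x265B + 0xECC1 = 0x1131C → wrap carry → 0x131D
  0x131D + 0x4E53 = 0x06170
  0x6170 + 0x9EBB = 0x1002B → wrap carry → 0x002C
  0x002C + 0x673A = 0x06766
  0x6766 + 0xFC70 = 0x163D6 → wrap carry → 0x63D7
One's-complement sum = 0x63D7.
Checksum = ~0x63D7 & 0xFFFF = 0x9C28.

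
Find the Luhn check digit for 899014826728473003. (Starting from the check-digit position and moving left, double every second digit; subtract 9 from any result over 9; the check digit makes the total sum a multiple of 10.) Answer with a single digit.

5

Partial digits right→left: 3 0 0 3 7 4 8 2 7 6 2 8 4 1 0 9 9 8
Double every second digit counting from the check-digit position (so the 1st, 3rd, 5th, ... of the partial from the right).
  doubled (with −9 where >9): 6 0 5 7 5 4 8 0 9 → sum 44
  kept as-is: 0 3 4 2 6 8 1 9 8 → sum 41
Total = 44 + 41 = 85.
Check digit = (10 − (85 mod 10)) mod 10 = 5.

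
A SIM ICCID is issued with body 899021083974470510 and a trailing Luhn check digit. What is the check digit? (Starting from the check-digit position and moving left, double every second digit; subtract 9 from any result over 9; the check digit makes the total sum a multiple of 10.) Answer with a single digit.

Partial digits right→left: 0 1 5 0 7 4 4 7 9 3 8 0 1 2 0 9 9 8
Double every second digit counting from the check-digit position (so the 1st, 3rd, 5th, ... of the partial from the right).
  doubled (with −9 where >9): 0 1 5 8 9 7 2 0 9 → sum 41
  kept as-is: 1 0 4 7 3 0 2 9 8 → sum 34
Total = 41 + 34 = 75.
Check digit = (10 − (75 mod 10)) mod 10 = 5.

5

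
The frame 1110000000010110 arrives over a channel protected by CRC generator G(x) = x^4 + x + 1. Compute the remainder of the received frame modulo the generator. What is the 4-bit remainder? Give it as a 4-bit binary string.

Modulo-2 division of 1110000000010110 by 10011:
  pos 0: 11100 XOR 10011 = 01111
  pos 1: 11110 XOR 10011 = 01101
  pos 2: 11010 XOR 10011 = 01001
  pos 3: 10010 XOR 10011 = 00001
  pos 7: 10001 XOR 10011 = 00010
  pos 10: 10011 XOR 10011 = 00000
Remainder = 0000 (zero — the frame passes the CRC check).

0000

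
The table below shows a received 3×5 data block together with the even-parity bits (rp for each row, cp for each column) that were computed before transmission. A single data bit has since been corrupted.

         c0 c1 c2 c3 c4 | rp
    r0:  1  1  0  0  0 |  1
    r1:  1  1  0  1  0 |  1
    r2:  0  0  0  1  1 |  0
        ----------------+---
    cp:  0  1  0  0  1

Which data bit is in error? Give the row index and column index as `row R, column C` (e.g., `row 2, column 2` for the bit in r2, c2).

Recompute each row's even parity and compare to rp:
  r0: data parity 0, sent rp 1 → mismatch
  r1: data parity 1, sent rp 1 → ok
  r2: data parity 0, sent rp 0 → ok
Recompute each column's even parity and compare to cp:
  c0: data parity 0, sent cp 0 → ok
  c1: data parity 0, sent cp 1 → mismatch
  c2: data parity 0, sent cp 0 → ok
  c3: data parity 0, sent cp 0 → ok
  c4: data parity 1, sent cp 1 → ok
Exactly one row (r0) and one column (c1) fail → the flipped bit is at their intersection.

row 0, column 1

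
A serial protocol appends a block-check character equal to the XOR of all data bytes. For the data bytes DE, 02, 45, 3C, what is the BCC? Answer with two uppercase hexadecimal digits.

XOR the bytes together:
  start with 0xDE
  0xDE ⊕ 0x02 = 0xDC
  0xDC ⊕ 0x45 = 0x99
  0x99 ⊕ 0x3C = 0xA5

A5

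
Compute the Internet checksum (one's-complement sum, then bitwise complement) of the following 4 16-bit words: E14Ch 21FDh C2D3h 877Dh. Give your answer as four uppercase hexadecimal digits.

B264

One's-complement addition (fold any carry out of bit 15 back into bit 0):
  0xE14C + 0x21FD = 0x10349 → wrap carry → 0x034A
  0x034A + 0xC2D3 = 0x0C61D
  0xC61D + 0x877D = 0x14D9A → wrap carry → 0x4D9B
One's-complement sum = 0x4D9B.
Checksum = ~0x4D9B & 0xFFFF = 0xB264.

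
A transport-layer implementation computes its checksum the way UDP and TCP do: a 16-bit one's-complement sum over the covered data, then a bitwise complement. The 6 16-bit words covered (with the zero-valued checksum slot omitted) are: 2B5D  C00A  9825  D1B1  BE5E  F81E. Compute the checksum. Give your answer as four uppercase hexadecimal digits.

F442

One's-complement addition (fold any carry out of bit 15 back into bit 0):
  0x2B5D + 0xC00A = 0x0EB67
  0xEB67 + 0x9825 = 0x1838C → wrap carry → 0x838D
  0x838D + 0xD1B1 = 0x1553E → wrap carry → 0x553F
  0x553F + 0xBE5E = 0x1139D → wrap carry → 0x139E
  0x139E + 0xF81E = 0x10BBC → wrap carry → 0x0BBD
One's-complement sum = 0x0BBD.
Checksum = ~0x0BBD & 0xFFFF = 0xF442.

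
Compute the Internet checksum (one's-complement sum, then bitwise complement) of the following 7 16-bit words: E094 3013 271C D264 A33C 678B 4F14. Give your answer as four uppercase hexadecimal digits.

One's-complement addition (fold any carry out of bit 15 back into bit 0):
  0xE094 + 0x3013 = 0x110A7 → wrap carry → 0x10A8
  0x10A8 + 0x271C = 0x037C4
  0x37C4 + 0xD264 = 0x10A28 → wrap carry → 0x0A29
  0x0A29 + 0xA33C = 0x0AD65
  0xAD65 + 0x678B = 0x114F0 → wrap carry → 0x14F1
  0x14F1 + 0x4F14 = 0x06405
One's-complement sum = 0x6405.
Checksum = ~0x6405 & 0xFFFF = 0x9BFA.

9BFA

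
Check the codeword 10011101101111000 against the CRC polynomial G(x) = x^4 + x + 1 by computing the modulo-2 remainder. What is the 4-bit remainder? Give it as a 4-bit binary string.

Modulo-2 division of 10011101101111000 by 10011:
  pos 0: 10011 XOR 10011 = 00000
  pos 5: 10110 XOR 10011 = 00101
  pos 7: 10111 XOR 10011 = 00100
  pos 9: 10011 XOR 10011 = 00000
Remainder = 0000 (zero — the frame passes the CRC check).

0000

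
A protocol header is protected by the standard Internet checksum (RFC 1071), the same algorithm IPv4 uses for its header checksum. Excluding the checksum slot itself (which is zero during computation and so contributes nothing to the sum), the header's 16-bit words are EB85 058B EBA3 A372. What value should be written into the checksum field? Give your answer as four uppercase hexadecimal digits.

One's-complement addition (fold any carry out of bit 15 back into bit 0):
  0xEB85 + 0x058B = 0x0F110
  0xF110 + 0xEBA3 = 0x1DCB3 → wrap carry → 0xDCB4
  0xDCB4 + 0xA372 = 0x18026 → wrap carry → 0x8027
One's-complement sum = 0x8027.
Checksum = ~0x8027 & 0xFFFF = 0x7FD8.

7FD8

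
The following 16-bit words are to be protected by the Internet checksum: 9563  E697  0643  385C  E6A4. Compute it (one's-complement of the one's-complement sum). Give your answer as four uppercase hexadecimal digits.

5EC0

One's-complement addition (fold any carry out of bit 15 back into bit 0):
  0x9563 + 0xE697 = 0x17BFA → wrap carry → 0x7BFB
  0x7BFB + 0x0643 = 0x0823E
  0x823E + 0x385C = 0x0BA9A
  0xBA9A + 0xE6A4 = 0x1A13E → wrap carry → 0xA13F
One's-complement sum = 0xA13F.
Checksum = ~0xA13F & 0xFFFF = 0x5EC0.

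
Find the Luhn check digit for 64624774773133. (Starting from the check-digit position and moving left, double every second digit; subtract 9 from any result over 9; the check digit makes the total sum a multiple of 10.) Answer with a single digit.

Partial digits right→left: 3 3 1 3 7 7 4 7 7 4 2 6 4 6
Double every second digit counting from the check-digit position (so the 1st, 3rd, 5th, ... of the partial from the right).
  doubled (with −9 where >9): 6 2 5 8 5 4 8 → sum 38
  kept as-is: 3 3 7 7 4 6 6 → sum 36
Total = 38 + 36 = 74.
Check digit = (10 − (74 mod 10)) mod 10 = 6.

6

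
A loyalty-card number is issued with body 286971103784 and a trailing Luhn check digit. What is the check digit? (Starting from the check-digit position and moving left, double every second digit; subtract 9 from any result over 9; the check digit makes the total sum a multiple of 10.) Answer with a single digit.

Partial digits right→left: 4 8 7 3 0 1 1 7 9 6 8 2
Double every second digit counting from the check-digit position (so the 1st, 3rd, 5th, ... of the partial from the right).
  doubled (with −9 where >9): 8 5 0 2 9 7 → sum 31
  kept as-is: 8 3 1 7 6 2 → sum 27
Total = 31 + 27 = 58.
Check digit = (10 − (58 mod 10)) mod 10 = 2.

2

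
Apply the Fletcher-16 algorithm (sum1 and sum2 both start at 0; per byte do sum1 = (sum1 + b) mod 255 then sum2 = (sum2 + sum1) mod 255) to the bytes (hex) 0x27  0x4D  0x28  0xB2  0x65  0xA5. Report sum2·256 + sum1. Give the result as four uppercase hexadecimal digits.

Running sums (mod 255):
  after byte 0 (0x27): sum1=39, sum2=39
  after byte 1 (0x4D): sum1=116, sum2=155
  after byte 2 (0x28): sum1=156, sum2=56
  after byte 3 (0xB2): sum1=79, sum2=135
  after byte 4 (0x65): sum1=180, sum2=60
  after byte 5 (0xA5): sum1=90, sum2=150
Checksum = sum2·256 + sum1 = 150·256 + 90 = 38490 = 0x965A.

965A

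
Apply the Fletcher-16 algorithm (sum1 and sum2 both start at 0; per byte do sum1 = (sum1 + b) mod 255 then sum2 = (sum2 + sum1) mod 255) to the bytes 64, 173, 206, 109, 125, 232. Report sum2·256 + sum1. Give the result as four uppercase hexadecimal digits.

Running sums (mod 255):
  after byte 0 (64): sum1=64, sum2=64
  after byte 1 (173): sum1=237, sum2=46
  after byte 2 (206): sum1=188, sum2=234
  after byte 3 (109): sum1=42, sum2=21
  after byte 4 (125): sum1=167, sum2=188
  after byte 5 (232): sum1=144, sum2=77
Checksum = sum2·256 + sum1 = 77·256 + 144 = 19856 = 0x4D90.

4D90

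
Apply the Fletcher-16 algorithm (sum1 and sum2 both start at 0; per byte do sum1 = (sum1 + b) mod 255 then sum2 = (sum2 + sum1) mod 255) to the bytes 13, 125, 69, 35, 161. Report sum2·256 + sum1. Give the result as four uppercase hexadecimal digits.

EE94

Running sums (mod 255):
  after byte 0 (13): sum1=13, sum2=13
  after byte 1 (125): sum1=138, sum2=151
  after byte 2 (69): sum1=207, sum2=103
  after byte 3 (35): sum1=242, sum2=90
  after byte 4 (161): sum1=148, sum2=238
Checksum = sum2·256 + sum1 = 238·256 + 148 = 61076 = 0xEE94.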